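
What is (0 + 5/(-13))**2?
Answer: 25/169 ≈ 0.14793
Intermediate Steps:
(0 + 5/(-13))**2 = (0 + 5*(-1/13))**2 = (0 - 5/13)**2 = (-5/13)**2 = 25/169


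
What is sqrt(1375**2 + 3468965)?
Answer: 3*sqrt(595510) ≈ 2315.1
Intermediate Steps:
sqrt(1375**2 + 3468965) = sqrt(1890625 + 3468965) = sqrt(5359590) = 3*sqrt(595510)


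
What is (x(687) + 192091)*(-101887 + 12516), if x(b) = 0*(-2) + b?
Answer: -17228762638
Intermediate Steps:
x(b) = b (x(b) = 0 + b = b)
(x(687) + 192091)*(-101887 + 12516) = (687 + 192091)*(-101887 + 12516) = 192778*(-89371) = -17228762638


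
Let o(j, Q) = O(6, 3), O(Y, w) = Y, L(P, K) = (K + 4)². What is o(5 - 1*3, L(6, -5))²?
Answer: 36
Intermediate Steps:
L(P, K) = (4 + K)²
o(j, Q) = 6
o(5 - 1*3, L(6, -5))² = 6² = 36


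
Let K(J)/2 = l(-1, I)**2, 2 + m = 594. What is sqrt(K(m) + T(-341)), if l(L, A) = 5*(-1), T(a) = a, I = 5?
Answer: I*sqrt(291) ≈ 17.059*I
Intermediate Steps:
m = 592 (m = -2 + 594 = 592)
l(L, A) = -5
K(J) = 50 (K(J) = 2*(-5)**2 = 2*25 = 50)
sqrt(K(m) + T(-341)) = sqrt(50 - 341) = sqrt(-291) = I*sqrt(291)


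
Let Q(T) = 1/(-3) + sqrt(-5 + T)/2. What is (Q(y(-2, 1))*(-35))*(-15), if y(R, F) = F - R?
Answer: -175 + 525*I*sqrt(2)/2 ≈ -175.0 + 371.23*I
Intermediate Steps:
Q(T) = -1/3 + sqrt(-5 + T)/2 (Q(T) = 1*(-1/3) + sqrt(-5 + T)*(1/2) = -1/3 + sqrt(-5 + T)/2)
(Q(y(-2, 1))*(-35))*(-15) = ((-1/3 + sqrt(-5 + (1 - 1*(-2)))/2)*(-35))*(-15) = ((-1/3 + sqrt(-5 + (1 + 2))/2)*(-35))*(-15) = ((-1/3 + sqrt(-5 + 3)/2)*(-35))*(-15) = ((-1/3 + sqrt(-2)/2)*(-35))*(-15) = ((-1/3 + (I*sqrt(2))/2)*(-35))*(-15) = ((-1/3 + I*sqrt(2)/2)*(-35))*(-15) = (35/3 - 35*I*sqrt(2)/2)*(-15) = -175 + 525*I*sqrt(2)/2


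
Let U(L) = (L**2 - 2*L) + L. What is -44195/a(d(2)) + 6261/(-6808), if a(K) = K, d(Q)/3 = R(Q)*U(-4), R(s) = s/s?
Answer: -15062761/20424 ≈ -737.50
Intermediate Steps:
R(s) = 1
U(L) = L**2 - L
d(Q) = 60 (d(Q) = 3*(1*(-4*(-1 - 4))) = 3*(1*(-4*(-5))) = 3*(1*20) = 3*20 = 60)
-44195/a(d(2)) + 6261/(-6808) = -44195/60 + 6261/(-6808) = -44195*1/60 + 6261*(-1/6808) = -8839/12 - 6261/6808 = -15062761/20424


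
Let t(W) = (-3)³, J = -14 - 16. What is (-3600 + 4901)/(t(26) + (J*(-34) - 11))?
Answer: 1301/982 ≈ 1.3248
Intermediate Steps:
J = -30
t(W) = -27
(-3600 + 4901)/(t(26) + (J*(-34) - 11)) = (-3600 + 4901)/(-27 + (-30*(-34) - 11)) = 1301/(-27 + (1020 - 11)) = 1301/(-27 + 1009) = 1301/982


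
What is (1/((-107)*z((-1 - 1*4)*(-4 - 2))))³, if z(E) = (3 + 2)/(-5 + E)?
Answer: -125/1225043 ≈ -0.00010204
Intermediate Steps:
z(E) = 5/(-5 + E)
(1/((-107)*z((-1 - 1*4)*(-4 - 2))))³ = (1/((-107)*((5/(-5 + (-1 - 1*4)*(-4 - 2))))))³ = (-1/(107*(5/(-5 + (-1 - 4)*(-6)))))³ = (-1/(107*(5/(-5 - 5*(-6)))))³ = (-1/(107*(5/(-5 + 30))))³ = (-1/(107*(5/25)))³ = (-1/(107*(5*(1/25))))³ = (-1/(107*⅕))³ = (-1/107*5)³ = (-5/107)³ = -125/1225043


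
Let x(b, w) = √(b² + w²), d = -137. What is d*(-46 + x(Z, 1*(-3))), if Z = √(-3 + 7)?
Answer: 6302 - 137*√13 ≈ 5808.0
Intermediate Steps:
Z = 2 (Z = √4 = 2)
d*(-46 + x(Z, 1*(-3))) = -137*(-46 + √(2² + (1*(-3))²)) = -137*(-46 + √(4 + (-3)²)) = -137*(-46 + √(4 + 9)) = -137*(-46 + √13) = 6302 - 137*√13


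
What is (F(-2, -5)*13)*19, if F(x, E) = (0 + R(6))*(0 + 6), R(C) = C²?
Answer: 53352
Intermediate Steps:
F(x, E) = 216 (F(x, E) = (0 + 6²)*(0 + 6) = (0 + 36)*6 = 36*6 = 216)
(F(-2, -5)*13)*19 = (216*13)*19 = 2808*19 = 53352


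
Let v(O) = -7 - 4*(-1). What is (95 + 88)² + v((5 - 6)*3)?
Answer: 33486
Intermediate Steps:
v(O) = -3 (v(O) = -7 + 4 = -3)
(95 + 88)² + v((5 - 6)*3) = (95 + 88)² - 3 = 183² - 3 = 33489 - 3 = 33486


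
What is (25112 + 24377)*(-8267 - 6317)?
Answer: -721747576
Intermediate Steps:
(25112 + 24377)*(-8267 - 6317) = 49489*(-14584) = -721747576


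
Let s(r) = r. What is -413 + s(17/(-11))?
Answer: -4560/11 ≈ -414.55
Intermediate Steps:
-413 + s(17/(-11)) = -413 + 17/(-11) = -413 + 17*(-1/11) = -413 - 17/11 = -4560/11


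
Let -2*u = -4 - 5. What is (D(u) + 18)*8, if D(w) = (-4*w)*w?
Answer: -504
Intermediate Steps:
u = 9/2 (u = -(-4 - 5)/2 = -½*(-9) = 9/2 ≈ 4.5000)
D(w) = -4*w²
(D(u) + 18)*8 = (-4*(9/2)² + 18)*8 = (-4*81/4 + 18)*8 = (-81 + 18)*8 = -63*8 = -504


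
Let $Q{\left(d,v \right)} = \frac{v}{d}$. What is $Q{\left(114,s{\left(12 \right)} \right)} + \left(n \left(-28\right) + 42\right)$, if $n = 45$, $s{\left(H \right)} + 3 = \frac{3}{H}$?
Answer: $- \frac{555419}{456} \approx -1218.0$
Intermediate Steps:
$s{\left(H \right)} = -3 + \frac{3}{H}$
$Q{\left(114,s{\left(12 \right)} \right)} + \left(n \left(-28\right) + 42\right) = \frac{-3 + \frac{3}{12}}{114} + \left(45 \left(-28\right) + 42\right) = \left(-3 + 3 \cdot \frac{1}{12}\right) \frac{1}{114} + \left(-1260 + 42\right) = \left(-3 + \frac{1}{4}\right) \frac{1}{114} - 1218 = \left(- \frac{11}{4}\right) \frac{1}{114} - 1218 = - \frac{11}{456} - 1218 = - \frac{555419}{456}$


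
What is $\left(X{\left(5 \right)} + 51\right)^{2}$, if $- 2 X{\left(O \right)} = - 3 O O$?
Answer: $\frac{31329}{4} \approx 7832.3$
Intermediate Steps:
$X{\left(O \right)} = \frac{3 O^{2}}{2}$ ($X{\left(O \right)} = - \frac{- 3 O O}{2} = - \frac{\left(-3\right) O^{2}}{2} = \frac{3 O^{2}}{2}$)
$\left(X{\left(5 \right)} + 51\right)^{2} = \left(\frac{3 \cdot 5^{2}}{2} + 51\right)^{2} = \left(\frac{3}{2} \cdot 25 + 51\right)^{2} = \left(\frac{75}{2} + 51\right)^{2} = \left(\frac{177}{2}\right)^{2} = \frac{31329}{4}$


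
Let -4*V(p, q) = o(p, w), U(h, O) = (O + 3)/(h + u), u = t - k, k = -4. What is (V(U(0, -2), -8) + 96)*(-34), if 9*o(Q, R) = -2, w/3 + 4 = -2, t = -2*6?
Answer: -29393/9 ≈ -3265.9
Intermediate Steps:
t = -12
w = -18 (w = -12 + 3*(-2) = -12 - 6 = -18)
u = -8 (u = -12 - 1*(-4) = -12 + 4 = -8)
o(Q, R) = -2/9 (o(Q, R) = (⅑)*(-2) = -2/9)
U(h, O) = (3 + O)/(-8 + h) (U(h, O) = (O + 3)/(h - 8) = (3 + O)/(-8 + h))
V(p, q) = 1/18 (V(p, q) = -¼*(-2/9) = 1/18)
(V(U(0, -2), -8) + 96)*(-34) = (1/18 + 96)*(-34) = (1729/18)*(-34) = -29393/9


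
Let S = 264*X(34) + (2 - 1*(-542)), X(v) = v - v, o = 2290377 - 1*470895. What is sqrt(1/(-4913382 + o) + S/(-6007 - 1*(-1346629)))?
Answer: sqrt(215291414319444101)/23043057810 ≈ 0.020136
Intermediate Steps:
o = 1819482 (o = 2290377 - 470895 = 1819482)
X(v) = 0
S = 544 (S = 264*0 + (2 - 1*(-542)) = 0 + (2 + 542) = 0 + 544 = 544)
sqrt(1/(-4913382 + o) + S/(-6007 - 1*(-1346629))) = sqrt(1/(-4913382 + 1819482) + 544/(-6007 - 1*(-1346629))) = sqrt(1/(-3093900) + 544/(-6007 + 1346629)) = sqrt(-1/3093900 + 544/1340622) = sqrt(-1/3093900 + 544*(1/1340622)) = sqrt(-1/3093900 + 272/670311) = sqrt(280290163/691291734300) = sqrt(215291414319444101)/23043057810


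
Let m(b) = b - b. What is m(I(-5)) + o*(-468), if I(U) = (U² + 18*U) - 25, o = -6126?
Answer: 2866968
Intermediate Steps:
I(U) = -25 + U² + 18*U
m(b) = 0
m(I(-5)) + o*(-468) = 0 - 6126*(-468) = 0 + 2866968 = 2866968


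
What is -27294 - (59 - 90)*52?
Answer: -25682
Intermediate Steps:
-27294 - (59 - 90)*52 = -27294 - (-31)*52 = -27294 - 1*(-1612) = -27294 + 1612 = -25682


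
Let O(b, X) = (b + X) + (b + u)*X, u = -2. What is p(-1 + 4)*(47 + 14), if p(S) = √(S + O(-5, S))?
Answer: 122*I*√5 ≈ 272.8*I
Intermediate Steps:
O(b, X) = X + b + X*(-2 + b) (O(b, X) = (b + X) + (b - 2)*X = (X + b) + (-2 + b)*X = (X + b) + X*(-2 + b) = X + b + X*(-2 + b))
p(S) = √(-5 - 5*S) (p(S) = √(S + (-5 - S + S*(-5))) = √(S + (-5 - S - 5*S)) = √(S + (-5 - 6*S)) = √(-5 - 5*S))
p(-1 + 4)*(47 + 14) = √(-5 - 5*(-1 + 4))*(47 + 14) = √(-5 - 5*3)*61 = √(-5 - 15)*61 = √(-20)*61 = (2*I*√5)*61 = 122*I*√5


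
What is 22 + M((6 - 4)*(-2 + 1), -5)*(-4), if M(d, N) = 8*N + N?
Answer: 202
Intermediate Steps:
M(d, N) = 9*N
22 + M((6 - 4)*(-2 + 1), -5)*(-4) = 22 + (9*(-5))*(-4) = 22 - 45*(-4) = 22 + 180 = 202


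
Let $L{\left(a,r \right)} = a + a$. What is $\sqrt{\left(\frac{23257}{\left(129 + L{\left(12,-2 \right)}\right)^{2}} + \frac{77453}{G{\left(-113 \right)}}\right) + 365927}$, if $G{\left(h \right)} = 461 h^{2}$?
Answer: $\frac{\sqrt{23245412070089296297}}{7970229} \approx 604.92$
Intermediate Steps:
$L{\left(a,r \right)} = 2 a$
$\sqrt{\left(\frac{23257}{\left(129 + L{\left(12,-2 \right)}\right)^{2}} + \frac{77453}{G{\left(-113 \right)}}\right) + 365927} = \sqrt{\left(\frac{23257}{\left(129 + 2 \cdot 12\right)^{2}} + \frac{77453}{461 \left(-113\right)^{2}}\right) + 365927} = \sqrt{\left(\frac{23257}{\left(129 + 24\right)^{2}} + \frac{77453}{461 \cdot 12769}\right) + 365927} = \sqrt{\left(\frac{23257}{153^{2}} + \frac{77453}{5886509}\right) + 365927} = \sqrt{\left(\frac{23257}{23409} + 77453 \cdot \frac{1}{5886509}\right) + 365927} = \sqrt{\left(23257 \cdot \frac{1}{23409} + \frac{77453}{5886509}\right) + 365927} = \sqrt{\left(\frac{23257}{23409} + \frac{77453}{5886509}\right) + 365927} = \sqrt{\frac{138715637090}{137797289181} + 365927} = \sqrt{\frac{50423887353772877}{137797289181}} = \frac{\sqrt{23245412070089296297}}{7970229}$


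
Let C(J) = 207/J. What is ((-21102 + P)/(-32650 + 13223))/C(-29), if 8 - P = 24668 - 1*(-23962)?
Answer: -2021996/4021389 ≈ -0.50281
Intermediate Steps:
P = -48622 (P = 8 - (24668 - 1*(-23962)) = 8 - (24668 + 23962) = 8 - 1*48630 = 8 - 48630 = -48622)
((-21102 + P)/(-32650 + 13223))/C(-29) = ((-21102 - 48622)/(-32650 + 13223))/((207/(-29))) = (-69724/(-19427))/((207*(-1/29))) = (-69724*(-1/19427))/(-207/29) = (69724/19427)*(-29/207) = -2021996/4021389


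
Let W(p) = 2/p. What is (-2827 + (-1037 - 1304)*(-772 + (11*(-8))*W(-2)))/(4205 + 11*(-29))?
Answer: 1598417/3886 ≈ 411.33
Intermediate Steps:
(-2827 + (-1037 - 1304)*(-772 + (11*(-8))*W(-2)))/(4205 + 11*(-29)) = (-2827 + (-1037 - 1304)*(-772 + (11*(-8))*(2/(-2))))/(4205 + 11*(-29)) = (-2827 - 2341*(-772 - 176*(-1)/2))/(4205 - 319) = (-2827 - 2341*(-772 - 88*(-1)))/3886 = (-2827 - 2341*(-772 + 88))*(1/3886) = (-2827 - 2341*(-684))*(1/3886) = (-2827 + 1601244)*(1/3886) = 1598417*(1/3886) = 1598417/3886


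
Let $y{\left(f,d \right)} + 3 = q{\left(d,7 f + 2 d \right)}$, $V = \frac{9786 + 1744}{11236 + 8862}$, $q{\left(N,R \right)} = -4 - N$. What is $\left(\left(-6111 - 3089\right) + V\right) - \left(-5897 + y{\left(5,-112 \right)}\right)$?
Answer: $- \frac{34241227}{10049} \approx -3407.4$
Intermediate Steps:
$V = \frac{5765}{10049}$ ($V = \frac{11530}{20098} = 11530 \cdot \frac{1}{20098} = \frac{5765}{10049} \approx 0.57369$)
$y{\left(f,d \right)} = -7 - d$ ($y{\left(f,d \right)} = -3 - \left(4 + d\right) = -7 - d$)
$\left(\left(-6111 - 3089\right) + V\right) - \left(-5897 + y{\left(5,-112 \right)}\right) = \left(\left(-6111 - 3089\right) + \frac{5765}{10049}\right) + \left(5897 - \left(-7 - -112\right)\right) = \left(\left(-6111 - 3089\right) + \frac{5765}{10049}\right) + \left(5897 - \left(-7 + 112\right)\right) = \left(-9200 + \frac{5765}{10049}\right) + \left(5897 - 105\right) = - \frac{92445035}{10049} + \left(5897 - 105\right) = - \frac{92445035}{10049} + 5792 = - \frac{34241227}{10049}$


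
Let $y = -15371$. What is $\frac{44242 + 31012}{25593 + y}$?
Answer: $\frac{37627}{5111} \approx 7.362$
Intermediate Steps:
$\frac{44242 + 31012}{25593 + y} = \frac{44242 + 31012}{25593 - 15371} = \frac{75254}{10222} = 75254 \cdot \frac{1}{10222} = \frac{37627}{5111}$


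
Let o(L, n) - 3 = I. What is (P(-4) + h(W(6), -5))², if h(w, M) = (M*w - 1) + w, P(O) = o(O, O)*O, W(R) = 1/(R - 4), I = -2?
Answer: 49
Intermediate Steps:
o(L, n) = 1 (o(L, n) = 3 - 2 = 1)
W(R) = 1/(-4 + R)
P(O) = O (P(O) = 1*O = O)
h(w, M) = -1 + w + M*w (h(w, M) = (-1 + M*w) + w = -1 + w + M*w)
(P(-4) + h(W(6), -5))² = (-4 + (-1 + 1/(-4 + 6) - 5/(-4 + 6)))² = (-4 + (-1 + 1/2 - 5/2))² = (-4 + (-1 + ½ - 5*½))² = (-4 + (-1 + ½ - 5/2))² = (-4 - 3)² = (-7)² = 49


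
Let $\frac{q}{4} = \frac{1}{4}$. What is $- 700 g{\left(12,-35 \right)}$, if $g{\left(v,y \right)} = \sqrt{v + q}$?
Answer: $- 700 \sqrt{13} \approx -2523.9$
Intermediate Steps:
$q = 1$ ($q = \frac{4}{4} = 4 \cdot \frac{1}{4} = 1$)
$g{\left(v,y \right)} = \sqrt{1 + v}$ ($g{\left(v,y \right)} = \sqrt{v + 1} = \sqrt{1 + v}$)
$- 700 g{\left(12,-35 \right)} = - 700 \sqrt{1 + 12} = - 700 \sqrt{13}$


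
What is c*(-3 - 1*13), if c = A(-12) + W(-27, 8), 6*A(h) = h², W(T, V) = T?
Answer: 48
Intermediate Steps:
A(h) = h²/6
c = -3 (c = (⅙)*(-12)² - 27 = (⅙)*144 - 27 = 24 - 27 = -3)
c*(-3 - 1*13) = -3*(-3 - 1*13) = -3*(-3 - 13) = -3*(-16) = 48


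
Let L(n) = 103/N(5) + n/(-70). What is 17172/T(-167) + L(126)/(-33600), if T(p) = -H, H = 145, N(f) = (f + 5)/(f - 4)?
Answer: -230792173/1948800 ≈ -118.43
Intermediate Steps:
N(f) = (5 + f)/(-4 + f)
L(n) = 103/10 - n/70 (L(n) = 103/(((5 + 5)/(-4 + 5))) + n/(-70) = 103/((10/1)) + n*(-1/70) = 103/((1*10)) - n/70 = 103/10 - n/70)
T(p) = -145 (T(p) = -1*145 = -145)
17172/T(-167) + L(126)/(-33600) = 17172/(-145) + (103/10 - 1/70*126)/(-33600) = 17172*(-1/145) + (103/10 - 9/5)*(-1/33600) = -17172/145 + (17/2)*(-1/33600) = -17172/145 - 17/67200 = -230792173/1948800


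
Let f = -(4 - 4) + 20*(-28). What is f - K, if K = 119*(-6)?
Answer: 154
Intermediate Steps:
K = -714
f = -560 (f = -1*0 - 560 = 0 - 560 = -560)
f - K = -560 - 1*(-714) = -560 + 714 = 154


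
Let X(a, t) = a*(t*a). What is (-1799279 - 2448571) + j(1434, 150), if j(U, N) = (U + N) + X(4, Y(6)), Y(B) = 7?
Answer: -4246154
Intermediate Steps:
X(a, t) = t*a² (X(a, t) = a*(a*t) = t*a²)
j(U, N) = 112 + N + U (j(U, N) = (U + N) + 7*4² = (N + U) + 7*16 = (N + U) + 112 = 112 + N + U)
(-1799279 - 2448571) + j(1434, 150) = (-1799279 - 2448571) + (112 + 150 + 1434) = -4247850 + 1696 = -4246154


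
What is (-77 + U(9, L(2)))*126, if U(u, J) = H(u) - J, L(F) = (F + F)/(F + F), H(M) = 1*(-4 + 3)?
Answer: -9954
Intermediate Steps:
H(M) = -1 (H(M) = 1*(-1) = -1)
L(F) = 1 (L(F) = (2*F)/((2*F)) = (2*F)*(1/(2*F)) = 1)
U(u, J) = -1 - J
(-77 + U(9, L(2)))*126 = (-77 + (-1 - 1*1))*126 = (-77 + (-1 - 1))*126 = (-77 - 2)*126 = -79*126 = -9954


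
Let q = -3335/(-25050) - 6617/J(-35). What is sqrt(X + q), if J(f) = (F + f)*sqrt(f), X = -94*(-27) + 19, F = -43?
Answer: sqrt(3145030571130 - 2981055210*I*sqrt(35))/35070 ≈ 50.568 - 0.14178*I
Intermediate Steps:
X = 2557 (X = 2538 + 19 = 2557)
J(f) = sqrt(f)*(-43 + f) (J(f) = (-43 + f)*sqrt(f) = sqrt(f)*(-43 + f))
q = 667/5010 - 509*I*sqrt(35)/210 (q = -3335/(-25050) - 6617*(-I*sqrt(35)/(35*(-43 - 35))) = -3335*(-1/25050) - 6617*I*sqrt(35)/2730 = 667/5010 - 6617*I*sqrt(35)/2730 = 667/5010 - 509*I*sqrt(35)/210 ≈ 0.13313 - 14.339*I)
sqrt(X + q) = sqrt(2557 + (667/5010 - 509*I*sqrt(35)/210)) = sqrt(12811237/5010 - 509*I*sqrt(35)/210)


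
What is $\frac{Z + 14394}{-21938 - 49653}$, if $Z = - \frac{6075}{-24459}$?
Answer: $- \frac{117356307}{583681423} \approx -0.20106$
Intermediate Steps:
$Z = \frac{2025}{8153}$ ($Z = \left(-6075\right) \left(- \frac{1}{24459}\right) = \frac{2025}{8153} \approx 0.24837$)
$\frac{Z + 14394}{-21938 - 49653} = \frac{\frac{2025}{8153} + 14394}{-21938 - 49653} = \frac{117356307}{8153 \left(-71591\right)} = \frac{117356307}{8153} \left(- \frac{1}{71591}\right) = - \frac{117356307}{583681423}$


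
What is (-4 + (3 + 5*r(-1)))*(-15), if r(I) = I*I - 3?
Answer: 165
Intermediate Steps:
r(I) = -3 + I² (r(I) = I² - 3 = -3 + I²)
(-4 + (3 + 5*r(-1)))*(-15) = (-4 + (3 + 5*(-3 + (-1)²)))*(-15) = (-4 + (3 + 5*(-3 + 1)))*(-15) = (-4 + (3 + 5*(-2)))*(-15) = (-4 + (3 - 10))*(-15) = (-4 - 7)*(-15) = -11*(-15) = 165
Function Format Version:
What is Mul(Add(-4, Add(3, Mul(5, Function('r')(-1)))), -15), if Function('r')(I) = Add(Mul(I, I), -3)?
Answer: 165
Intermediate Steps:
Function('r')(I) = Add(-3, Pow(I, 2)) (Function('r')(I) = Add(Pow(I, 2), -3) = Add(-3, Pow(I, 2)))
Mul(Add(-4, Add(3, Mul(5, Function('r')(-1)))), -15) = Mul(Add(-4, Add(3, Mul(5, Add(-3, Pow(-1, 2))))), -15) = Mul(Add(-4, Add(3, Mul(5, Add(-3, 1)))), -15) = Mul(Add(-4, Add(3, Mul(5, -2))), -15) = Mul(Add(-4, Add(3, -10)), -15) = Mul(Add(-4, -7), -15) = Mul(-11, -15) = 165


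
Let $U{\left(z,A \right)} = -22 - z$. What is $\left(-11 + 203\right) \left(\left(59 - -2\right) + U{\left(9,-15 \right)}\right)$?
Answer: $5760$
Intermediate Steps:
$\left(-11 + 203\right) \left(\left(59 - -2\right) + U{\left(9,-15 \right)}\right) = \left(-11 + 203\right) \left(\left(59 - -2\right) - 31\right) = 192 \left(\left(59 + 2\right) - 31\right) = 192 \left(61 - 31\right) = 192 \cdot 30 = 5760$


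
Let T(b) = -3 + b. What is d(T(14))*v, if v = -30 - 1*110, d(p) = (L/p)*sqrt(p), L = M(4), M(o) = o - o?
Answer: 0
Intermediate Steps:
M(o) = 0
L = 0
d(p) = 0 (d(p) = (0/p)*sqrt(p) = 0*sqrt(p) = 0)
v = -140 (v = -30 - 110 = -140)
d(T(14))*v = 0*(-140) = 0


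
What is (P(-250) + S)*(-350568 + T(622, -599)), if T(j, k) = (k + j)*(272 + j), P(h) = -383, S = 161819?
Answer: -53274848616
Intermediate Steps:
T(j, k) = (272 + j)*(j + k) (T(j, k) = (j + k)*(272 + j) = (272 + j)*(j + k))
(P(-250) + S)*(-350568 + T(622, -599)) = (-383 + 161819)*(-350568 + (622² + 272*622 + 272*(-599) + 622*(-599))) = 161436*(-350568 + (386884 + 169184 - 162928 - 372578)) = 161436*(-350568 + 20562) = 161436*(-330006) = -53274848616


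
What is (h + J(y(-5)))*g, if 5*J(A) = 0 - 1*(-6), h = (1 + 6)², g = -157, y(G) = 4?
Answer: -39407/5 ≈ -7881.4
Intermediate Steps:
h = 49 (h = 7² = 49)
J(A) = 6/5 (J(A) = (0 - 1*(-6))/5 = (0 + 6)/5 = (⅕)*6 = 6/5)
(h + J(y(-5)))*g = (49 + 6/5)*(-157) = (251/5)*(-157) = -39407/5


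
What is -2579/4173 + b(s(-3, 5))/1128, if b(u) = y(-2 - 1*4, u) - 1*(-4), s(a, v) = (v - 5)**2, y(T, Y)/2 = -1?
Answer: -483461/784524 ≈ -0.61625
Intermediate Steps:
y(T, Y) = -2 (y(T, Y) = 2*(-1) = -2)
s(a, v) = (-5 + v)**2
b(u) = 2 (b(u) = -2 - 1*(-4) = -2 + 4 = 2)
-2579/4173 + b(s(-3, 5))/1128 = -2579/4173 + 2/1128 = -2579*1/4173 + 2*(1/1128) = -2579/4173 + 1/564 = -483461/784524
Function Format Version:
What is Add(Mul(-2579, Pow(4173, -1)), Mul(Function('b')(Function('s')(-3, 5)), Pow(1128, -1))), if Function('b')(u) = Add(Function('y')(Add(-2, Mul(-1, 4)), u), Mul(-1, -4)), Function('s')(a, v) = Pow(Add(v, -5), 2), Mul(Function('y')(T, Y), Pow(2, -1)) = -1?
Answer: Rational(-483461, 784524) ≈ -0.61625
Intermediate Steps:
Function('y')(T, Y) = -2 (Function('y')(T, Y) = Mul(2, -1) = -2)
Function('s')(a, v) = Pow(Add(-5, v), 2)
Function('b')(u) = 2 (Function('b')(u) = Add(-2, Mul(-1, -4)) = Add(-2, 4) = 2)
Add(Mul(-2579, Pow(4173, -1)), Mul(Function('b')(Function('s')(-3, 5)), Pow(1128, -1))) = Add(Mul(-2579, Pow(4173, -1)), Mul(2, Pow(1128, -1))) = Add(Mul(-2579, Rational(1, 4173)), Mul(2, Rational(1, 1128))) = Add(Rational(-2579, 4173), Rational(1, 564)) = Rational(-483461, 784524)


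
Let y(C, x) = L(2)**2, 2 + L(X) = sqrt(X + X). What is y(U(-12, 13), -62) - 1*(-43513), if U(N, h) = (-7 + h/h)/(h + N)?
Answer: 43513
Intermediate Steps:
U(N, h) = -6/(N + h) (U(N, h) = (-7 + 1)/(N + h) = -6/(N + h))
L(X) = -2 + sqrt(2)*sqrt(X) (L(X) = -2 + sqrt(X + X) = -2 + sqrt(2*X) = -2 + sqrt(2)*sqrt(X))
y(C, x) = 0 (y(C, x) = (-2 + sqrt(2)*sqrt(2))**2 = (-2 + 2)**2 = 0**2 = 0)
y(U(-12, 13), -62) - 1*(-43513) = 0 - 1*(-43513) = 0 + 43513 = 43513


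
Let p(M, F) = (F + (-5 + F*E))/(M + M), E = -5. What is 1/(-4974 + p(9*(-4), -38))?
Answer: -24/119425 ≈ -0.00020096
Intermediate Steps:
p(M, F) = (-5 - 4*F)/(2*M) (p(M, F) = (F + (-5 + F*(-5)))/(M + M) = (F + (-5 - 5*F))/((2*M)) = (-5 - 4*F)*(1/(2*M)) = (-5 - 4*F)/(2*M))
1/(-4974 + p(9*(-4), -38)) = 1/(-4974 + (-5 - 4*(-38))/(2*((9*(-4))))) = 1/(-4974 + (1/2)*(-5 + 152)/(-36)) = 1/(-4974 + (1/2)*(-1/36)*147) = 1/(-4974 - 49/24) = 1/(-119425/24) = -24/119425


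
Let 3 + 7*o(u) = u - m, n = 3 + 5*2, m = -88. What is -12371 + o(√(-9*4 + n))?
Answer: -86512/7 + I*√23/7 ≈ -12359.0 + 0.68512*I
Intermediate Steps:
n = 13 (n = 3 + 10 = 13)
o(u) = 85/7 + u/7 (o(u) = -3/7 + (u - 1*(-88))/7 = -3/7 + (u + 88)/7 = -3/7 + (88 + u)/7 = -3/7 + (88/7 + u/7) = 85/7 + u/7)
-12371 + o(√(-9*4 + n)) = -12371 + (85/7 + √(-9*4 + 13)/7) = -12371 + (85/7 + √(-36 + 13)/7) = -12371 + (85/7 + √(-23)/7) = -12371 + (85/7 + (I*√23)/7) = -12371 + (85/7 + I*√23/7) = -86512/7 + I*√23/7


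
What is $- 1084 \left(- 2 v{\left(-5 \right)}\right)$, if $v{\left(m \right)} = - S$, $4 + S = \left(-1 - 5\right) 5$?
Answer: $73712$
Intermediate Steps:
$S = -34$ ($S = -4 + \left(-1 - 5\right) 5 = -4 - 30 = -34$)
$v{\left(m \right)} = 34$ ($v{\left(m \right)} = \left(-1\right) \left(-34\right) = 34$)
$- 1084 \left(- 2 v{\left(-5 \right)}\right) = - 1084 \left(\left(-2\right) 34\right) = \left(-1084\right) \left(-68\right) = 73712$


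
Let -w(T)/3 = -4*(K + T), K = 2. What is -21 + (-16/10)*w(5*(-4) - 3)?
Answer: 1911/5 ≈ 382.20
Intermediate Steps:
w(T) = 24 + 12*T (w(T) = -(-12)*(2 + T) = -3*(-8 - 4*T) = 24 + 12*T)
-21 + (-16/10)*w(5*(-4) - 3) = -21 + (-16/10)*(24 + 12*(5*(-4) - 3)) = -21 + (-16*⅒)*(24 + 12*(-20 - 3)) = -21 - 8*(24 + 12*(-23))/5 = -21 - 8*(24 - 276)/5 = -21 - 8/5*(-252) = -21 + 2016/5 = 1911/5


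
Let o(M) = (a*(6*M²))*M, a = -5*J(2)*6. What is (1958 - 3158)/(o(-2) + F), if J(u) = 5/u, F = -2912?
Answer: -75/43 ≈ -1.7442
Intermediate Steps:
a = -75 (a = -5*5/2*6 = -5*5*(½)*6 = -25*6/2 = -5*15 = -75)
o(M) = -450*M³ (o(M) = (-450*M²)*M = -450*M³)
(1958 - 3158)/(o(-2) + F) = (1958 - 3158)/(-450*(-2)³ - 2912) = -1200/(-450*(-8) - 2912) = -1200/(3600 - 2912) = -1200/688 = -1200*1/688 = -75/43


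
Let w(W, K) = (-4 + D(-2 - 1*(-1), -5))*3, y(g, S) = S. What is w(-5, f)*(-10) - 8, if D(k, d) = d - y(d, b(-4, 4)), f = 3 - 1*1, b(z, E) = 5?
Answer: 412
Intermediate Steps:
f = 2 (f = 3 - 1 = 2)
D(k, d) = -5 + d (D(k, d) = d - 1*5 = d - 5 = -5 + d)
w(W, K) = -42 (w(W, K) = (-4 + (-5 - 5))*3 = (-4 - 10)*3 = -14*3 = -42)
w(-5, f)*(-10) - 8 = -42*(-10) - 8 = 420 - 8 = 412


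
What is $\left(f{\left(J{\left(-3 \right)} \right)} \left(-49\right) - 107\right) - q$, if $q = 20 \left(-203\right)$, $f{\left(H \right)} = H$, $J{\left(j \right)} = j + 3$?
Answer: $3953$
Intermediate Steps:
$J{\left(j \right)} = 3 + j$
$q = -4060$
$\left(f{\left(J{\left(-3 \right)} \right)} \left(-49\right) - 107\right) - q = \left(\left(3 - 3\right) \left(-49\right) - 107\right) - -4060 = \left(0 \left(-49\right) - 107\right) + 4060 = \left(0 - 107\right) + 4060 = -107 + 4060 = 3953$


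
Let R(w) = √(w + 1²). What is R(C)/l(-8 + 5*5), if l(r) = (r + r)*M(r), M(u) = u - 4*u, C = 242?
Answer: -3*√3/578 ≈ -0.0089899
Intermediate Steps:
M(u) = -3*u
R(w) = √(1 + w) (R(w) = √(w + 1) = √(1 + w))
l(r) = -6*r² (l(r) = (r + r)*(-3*r) = (2*r)*(-3*r) = -6*r²)
R(C)/l(-8 + 5*5) = √(1 + 242)/((-6*(-8 + 5*5)²)) = √243/((-6*(-8 + 25)²)) = (9*√3)/((-6*17²)) = (9*√3)/((-6*289)) = (9*√3)/(-1734) = (9*√3)*(-1/1734) = -3*√3/578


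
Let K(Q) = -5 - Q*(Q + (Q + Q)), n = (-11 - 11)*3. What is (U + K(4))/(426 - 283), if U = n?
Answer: -119/143 ≈ -0.83217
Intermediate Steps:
n = -66 (n = -22*3 = -66)
K(Q) = -5 - 3*Q² (K(Q) = -5 - Q*(Q + 2*Q) = -5 - Q*3*Q = -5 - 3*Q²)
U = -66
(U + K(4))/(426 - 283) = (-66 + (-5 - 3*4²))/(426 - 283) = (-66 + (-5 - 3*16))/143 = (-66 + (-5 - 48))*(1/143) = (-66 - 53)*(1/143) = -119*1/143 = -119/143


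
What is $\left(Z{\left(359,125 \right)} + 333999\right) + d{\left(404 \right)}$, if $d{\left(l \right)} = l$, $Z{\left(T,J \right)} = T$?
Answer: $334762$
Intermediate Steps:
$\left(Z{\left(359,125 \right)} + 333999\right) + d{\left(404 \right)} = \left(359 + 333999\right) + 404 = 334358 + 404 = 334762$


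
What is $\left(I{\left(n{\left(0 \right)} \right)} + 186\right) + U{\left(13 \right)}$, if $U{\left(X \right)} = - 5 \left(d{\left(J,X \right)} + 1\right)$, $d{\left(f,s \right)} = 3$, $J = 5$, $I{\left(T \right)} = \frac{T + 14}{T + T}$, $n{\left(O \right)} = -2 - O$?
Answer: $163$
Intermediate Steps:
$I{\left(T \right)} = \frac{14 + T}{2 T}$
$U{\left(X \right)} = -20$ ($U{\left(X \right)} = - 5 \left(3 + 1\right) = \left(-5\right) 4 = -20$)
$\left(I{\left(n{\left(0 \right)} \right)} + 186\right) + U{\left(13 \right)} = \left(\frac{14 - 2}{2 \left(-2 - 0\right)} + 186\right) - 20 = \left(\frac{14 + \left(-2 + 0\right)}{2 \left(-2 + 0\right)} + 186\right) - 20 = \left(\frac{14 - 2}{2 \left(-2\right)} + 186\right) - 20 = \left(\frac{1}{2} \left(- \frac{1}{2}\right) 12 + 186\right) - 20 = \left(-3 + 186\right) - 20 = 183 - 20 = 163$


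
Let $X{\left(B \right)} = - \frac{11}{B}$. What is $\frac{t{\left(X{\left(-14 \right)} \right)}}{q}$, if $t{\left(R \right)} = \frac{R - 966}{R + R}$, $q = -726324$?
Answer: $\frac{13513}{15979128} \approx 0.00084567$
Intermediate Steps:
$t{\left(R \right)} = \frac{-966 + R}{2 R}$
$\frac{t{\left(X{\left(-14 \right)} \right)}}{q} = \frac{\frac{1}{2} \frac{1}{\left(-11\right) \frac{1}{-14}} \left(-966 - \frac{11}{-14}\right)}{-726324} = \frac{-966 - - \frac{11}{14}}{2 \left(\left(-11\right) \left(- \frac{1}{14}\right)\right)} \left(- \frac{1}{726324}\right) = \frac{-966 + \frac{11}{14}}{2 \cdot \frac{11}{14}} \left(- \frac{1}{726324}\right) = \frac{1}{2} \cdot \frac{14}{11} \left(- \frac{13513}{14}\right) \left(- \frac{1}{726324}\right) = \left(- \frac{13513}{22}\right) \left(- \frac{1}{726324}\right) = \frac{13513}{15979128}$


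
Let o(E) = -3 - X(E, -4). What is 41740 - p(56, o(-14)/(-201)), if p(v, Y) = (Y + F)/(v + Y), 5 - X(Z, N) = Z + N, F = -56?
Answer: 235460955/5641 ≈ 41741.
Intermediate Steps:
X(Z, N) = 5 - N - Z (X(Z, N) = 5 - (Z + N) = 5 - (N + Z) = 5 + (-N - Z) = 5 - N - Z)
o(E) = -12 + E (o(E) = -3 - (5 - 1*(-4) - E) = -3 - (5 + 4 - E) = -3 - (9 - E) = -3 + (-9 + E) = -12 + E)
p(v, Y) = (-56 + Y)/(Y + v) (p(v, Y) = (Y - 56)/(v + Y) = (-56 + Y)/(Y + v))
41740 - p(56, o(-14)/(-201)) = 41740 - (-56 + (-12 - 14)/(-201))/((-12 - 14)/(-201) + 56) = 41740 - (-56 - 26*(-1/201))/(-26*(-1/201) + 56) = 41740 - (-56 + 26/201)/(26/201 + 56) = 41740 - (-11230)/(11282/201*201) = 41740 - 201*(-11230)/(11282*201) = 41740 - 1*(-5615/5641) = 41740 + 5615/5641 = 235460955/5641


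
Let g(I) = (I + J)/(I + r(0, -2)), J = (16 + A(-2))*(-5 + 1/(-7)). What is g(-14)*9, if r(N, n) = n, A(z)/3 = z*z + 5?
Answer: 7407/56 ≈ 132.27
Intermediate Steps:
A(z) = 15 + 3*z² (A(z) = 3*(z*z + 5) = 3*(z² + 5) = 3*(5 + z²) = 15 + 3*z²)
J = -1548/7 (J = (16 + (15 + 3*(-2)²))*(-5 + 1/(-7)) = (16 + (15 + 3*4))*(-5 - ⅐) = (16 + (15 + 12))*(-36/7) = (16 + 27)*(-36/7) = 43*(-36/7) = -1548/7 ≈ -221.14)
g(I) = (-1548/7 + I)/(-2 + I) (g(I) = (I - 1548/7)/(I - 2) = (-1548/7 + I)/(-2 + I))
g(-14)*9 = ((-1548/7 - 14)/(-2 - 14))*9 = (-1646/7/(-16))*9 = -1/16*(-1646/7)*9 = (823/56)*9 = 7407/56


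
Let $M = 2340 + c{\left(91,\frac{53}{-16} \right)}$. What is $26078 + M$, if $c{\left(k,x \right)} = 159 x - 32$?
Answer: $\frac{445749}{16} \approx 27859.0$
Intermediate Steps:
$c{\left(k,x \right)} = -32 + 159 x$
$M = \frac{28501}{16}$ ($M = 2340 + \left(-32 + 159 \frac{53}{-16}\right) = 2340 + \left(-32 + 159 \cdot 53 \left(- \frac{1}{16}\right)\right) = 2340 + \left(-32 + 159 \left(- \frac{53}{16}\right)\right) = 2340 - \frac{8939}{16} = \frac{28501}{16} \approx 1781.3$)
$26078 + M = 26078 + \frac{28501}{16} = \frac{445749}{16}$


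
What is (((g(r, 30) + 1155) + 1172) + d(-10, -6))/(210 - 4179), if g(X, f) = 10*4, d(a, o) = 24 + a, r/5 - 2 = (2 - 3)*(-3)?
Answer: -2381/3969 ≈ -0.59990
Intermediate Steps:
r = 25 (r = 10 + 5*((2 - 3)*(-3)) = 10 + 5*(-1*(-3)) = 10 + 5*3 = 10 + 15 = 25)
g(X, f) = 40
(((g(r, 30) + 1155) + 1172) + d(-10, -6))/(210 - 4179) = (((40 + 1155) + 1172) + (24 - 10))/(210 - 4179) = ((1195 + 1172) + 14)/(-3969) = (2367 + 14)*(-1/3969) = 2381*(-1/3969) = -2381/3969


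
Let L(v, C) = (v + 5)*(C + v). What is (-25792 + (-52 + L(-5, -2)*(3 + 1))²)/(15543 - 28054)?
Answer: 23088/12511 ≈ 1.8454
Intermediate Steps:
L(v, C) = (5 + v)*(C + v)
(-25792 + (-52 + L(-5, -2)*(3 + 1))²)/(15543 - 28054) = (-25792 + (-52 + ((-5)² + 5*(-2) + 5*(-5) - 2*(-5))*(3 + 1))²)/(15543 - 28054) = (-25792 + (-52 + (25 - 10 - 25 + 10)*4)²)/(-12511) = (-25792 + (-52 + 0*4)²)*(-1/12511) = (-25792 + (-52 + 0)²)*(-1/12511) = (-25792 + (-52)²)*(-1/12511) = (-25792 + 2704)*(-1/12511) = -23088*(-1/12511) = 23088/12511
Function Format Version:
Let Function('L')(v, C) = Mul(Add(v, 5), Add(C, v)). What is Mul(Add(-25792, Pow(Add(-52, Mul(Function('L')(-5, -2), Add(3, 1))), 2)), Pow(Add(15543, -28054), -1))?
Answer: Rational(23088, 12511) ≈ 1.8454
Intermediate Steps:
Function('L')(v, C) = Mul(Add(5, v), Add(C, v))
Mul(Add(-25792, Pow(Add(-52, Mul(Function('L')(-5, -2), Add(3, 1))), 2)), Pow(Add(15543, -28054), -1)) = Mul(Add(-25792, Pow(Add(-52, Mul(Add(Pow(-5, 2), Mul(5, -2), Mul(5, -5), Mul(-2, -5)), Add(3, 1))), 2)), Pow(Add(15543, -28054), -1)) = Mul(Add(-25792, Pow(Add(-52, Mul(Add(25, -10, -25, 10), 4)), 2)), Pow(-12511, -1)) = Mul(Add(-25792, Pow(Add(-52, Mul(0, 4)), 2)), Rational(-1, 12511)) = Mul(Add(-25792, Pow(Add(-52, 0), 2)), Rational(-1, 12511)) = Mul(Add(-25792, Pow(-52, 2)), Rational(-1, 12511)) = Mul(Add(-25792, 2704), Rational(-1, 12511)) = Mul(-23088, Rational(-1, 12511)) = Rational(23088, 12511)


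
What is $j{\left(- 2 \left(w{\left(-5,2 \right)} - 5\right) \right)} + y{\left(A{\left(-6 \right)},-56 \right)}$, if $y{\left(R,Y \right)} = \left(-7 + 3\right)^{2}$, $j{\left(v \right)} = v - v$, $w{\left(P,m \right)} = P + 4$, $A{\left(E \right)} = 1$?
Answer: $16$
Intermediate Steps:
$w{\left(P,m \right)} = 4 + P$
$j{\left(v \right)} = 0$
$y{\left(R,Y \right)} = 16$ ($y{\left(R,Y \right)} = \left(-4\right)^{2} = 16$)
$j{\left(- 2 \left(w{\left(-5,2 \right)} - 5\right) \right)} + y{\left(A{\left(-6 \right)},-56 \right)} = 0 + 16 = 16$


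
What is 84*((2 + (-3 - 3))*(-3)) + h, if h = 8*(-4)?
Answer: 976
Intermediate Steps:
h = -32
84*((2 + (-3 - 3))*(-3)) + h = 84*((2 + (-3 - 3))*(-3)) - 32 = 84*((2 - 6)*(-3)) - 32 = 84*(-4*(-3)) - 32 = 84*12 - 32 = 1008 - 32 = 976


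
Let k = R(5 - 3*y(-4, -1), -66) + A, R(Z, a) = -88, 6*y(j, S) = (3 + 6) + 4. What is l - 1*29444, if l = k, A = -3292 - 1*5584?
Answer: -38408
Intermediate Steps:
y(j, S) = 13/6 (y(j, S) = ((3 + 6) + 4)/6 = (9 + 4)/6 = (⅙)*13 = 13/6)
A = -8876 (A = -3292 - 5584 = -8876)
k = -8964 (k = -88 - 8876 = -8964)
l = -8964
l - 1*29444 = -8964 - 1*29444 = -8964 - 29444 = -38408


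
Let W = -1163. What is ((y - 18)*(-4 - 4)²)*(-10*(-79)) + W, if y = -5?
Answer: -1164043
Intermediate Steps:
((y - 18)*(-4 - 4)²)*(-10*(-79)) + W = ((-5 - 18)*(-4 - 4)²)*(-10*(-79)) - 1163 = -23*(-8)²*790 - 1163 = -23*64*790 - 1163 = -1472*790 - 1163 = -1162880 - 1163 = -1164043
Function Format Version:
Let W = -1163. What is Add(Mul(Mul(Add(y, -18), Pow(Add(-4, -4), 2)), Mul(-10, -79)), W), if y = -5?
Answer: -1164043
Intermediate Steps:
Add(Mul(Mul(Add(y, -18), Pow(Add(-4, -4), 2)), Mul(-10, -79)), W) = Add(Mul(Mul(Add(-5, -18), Pow(Add(-4, -4), 2)), Mul(-10, -79)), -1163) = Add(Mul(Mul(-23, Pow(-8, 2)), 790), -1163) = Add(Mul(Mul(-23, 64), 790), -1163) = Add(Mul(-1472, 790), -1163) = Add(-1162880, -1163) = -1164043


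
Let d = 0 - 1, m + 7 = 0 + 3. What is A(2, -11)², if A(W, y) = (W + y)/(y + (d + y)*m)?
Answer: 81/1369 ≈ 0.059167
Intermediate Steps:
m = -4 (m = -7 + (0 + 3) = -7 + 3 = -4)
d = -1
A(W, y) = (W + y)/(4 - 3*y) (A(W, y) = (W + y)/(y + (-1 + y)*(-4)) = (W + y)/(y + (4 - 4*y)) = (W + y)/(4 - 3*y))
A(2, -11)² = ((-1*2 - 1*(-11))/(-4 + 3*(-11)))² = ((-2 + 11)/(-4 - 33))² = (9/(-37))² = (-1/37*9)² = (-9/37)² = 81/1369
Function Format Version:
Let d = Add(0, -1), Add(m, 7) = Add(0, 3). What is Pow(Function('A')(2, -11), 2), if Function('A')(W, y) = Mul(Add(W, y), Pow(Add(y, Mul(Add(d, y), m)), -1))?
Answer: Rational(81, 1369) ≈ 0.059167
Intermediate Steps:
m = -4 (m = Add(-7, Add(0, 3)) = Add(-7, 3) = -4)
d = -1
Function('A')(W, y) = Mul(Pow(Add(4, Mul(-3, y)), -1), Add(W, y)) (Function('A')(W, y) = Mul(Add(W, y), Pow(Add(y, Mul(Add(-1, y), -4)), -1)) = Mul(Add(W, y), Pow(Add(y, Add(4, Mul(-4, y))), -1)) = Mul(Add(W, y), Pow(Add(4, Mul(-3, y)), -1)) = Mul(Pow(Add(4, Mul(-3, y)), -1), Add(W, y)))
Pow(Function('A')(2, -11), 2) = Pow(Mul(Pow(Add(-4, Mul(3, -11)), -1), Add(Mul(-1, 2), Mul(-1, -11))), 2) = Pow(Mul(Pow(Add(-4, -33), -1), Add(-2, 11)), 2) = Pow(Mul(Pow(-37, -1), 9), 2) = Pow(Mul(Rational(-1, 37), 9), 2) = Pow(Rational(-9, 37), 2) = Rational(81, 1369)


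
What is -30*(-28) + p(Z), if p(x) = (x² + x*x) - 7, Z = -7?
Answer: 931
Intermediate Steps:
p(x) = -7 + 2*x² (p(x) = (x² + x²) - 7 = 2*x² - 7 = -7 + 2*x²)
-30*(-28) + p(Z) = -30*(-28) + (-7 + 2*(-7)²) = 840 + (-7 + 2*49) = 840 + (-7 + 98) = 840 + 91 = 931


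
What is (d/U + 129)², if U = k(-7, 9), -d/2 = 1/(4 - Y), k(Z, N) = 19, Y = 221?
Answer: 282884633161/16999129 ≈ 16641.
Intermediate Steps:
d = 2/217 (d = -2/(4 - 1*221) = -2/(4 - 221) = -2/(-217) = -2*(-1/217) = 2/217 ≈ 0.0092166)
U = 19
(d/U + 129)² = ((2/217)/19 + 129)² = ((2/217)*(1/19) + 129)² = (2/4123 + 129)² = (531869/4123)² = 282884633161/16999129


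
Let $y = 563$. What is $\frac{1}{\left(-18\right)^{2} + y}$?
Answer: $\frac{1}{887} \approx 0.0011274$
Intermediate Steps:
$\frac{1}{\left(-18\right)^{2} + y} = \frac{1}{\left(-18\right)^{2} + 563} = \frac{1}{324 + 563} = \frac{1}{887}$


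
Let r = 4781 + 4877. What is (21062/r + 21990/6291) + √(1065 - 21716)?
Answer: 57480077/10126413 + I*√20651 ≈ 5.6763 + 143.7*I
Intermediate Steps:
r = 9658
(21062/r + 21990/6291) + √(1065 - 21716) = (21062/9658 + 21990/6291) + √(1065 - 21716) = (21062*(1/9658) + 21990*(1/6291)) + √(-20651) = (10531/4829 + 7330/2097) + I*√20651 = 57480077/10126413 + I*√20651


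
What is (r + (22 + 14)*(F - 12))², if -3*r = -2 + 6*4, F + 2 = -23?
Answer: 16144324/9 ≈ 1.7938e+6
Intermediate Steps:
F = -25 (F = -2 - 23 = -25)
r = -22/3 (r = -(-2 + 6*4)/3 = -(-2 + 24)/3 = -⅓*22 = -22/3 ≈ -7.3333)
(r + (22 + 14)*(F - 12))² = (-22/3 + (22 + 14)*(-25 - 12))² = (-22/3 + 36*(-37))² = (-22/3 - 1332)² = (-4018/3)² = 16144324/9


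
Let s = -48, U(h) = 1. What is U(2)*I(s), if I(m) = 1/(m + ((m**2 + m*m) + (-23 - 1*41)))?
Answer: 1/4496 ≈ 0.00022242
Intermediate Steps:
I(m) = 1/(-64 + m + 2*m**2) (I(m) = 1/(m + ((m**2 + m**2) + (-23 - 41))) = 1/(m + (2*m**2 - 64)) = 1/(m + (-64 + 2*m**2)) = 1/(-64 + m + 2*m**2))
U(2)*I(s) = 1/(-64 - 48 + 2*(-48)**2) = 1/(-64 - 48 + 2*2304) = 1/(-64 - 48 + 4608) = 1/4496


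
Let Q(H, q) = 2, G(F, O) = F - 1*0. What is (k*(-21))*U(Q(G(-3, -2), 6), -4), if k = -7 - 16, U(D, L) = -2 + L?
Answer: -2898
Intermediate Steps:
G(F, O) = F (G(F, O) = F + 0 = F)
k = -23
(k*(-21))*U(Q(G(-3, -2), 6), -4) = (-23*(-21))*(-2 - 4) = 483*(-6) = -2898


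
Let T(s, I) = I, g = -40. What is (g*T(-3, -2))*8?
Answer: 640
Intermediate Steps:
(g*T(-3, -2))*8 = -40*(-2)*8 = 80*8 = 640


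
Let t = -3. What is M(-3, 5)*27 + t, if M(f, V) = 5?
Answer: 132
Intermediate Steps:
M(-3, 5)*27 + t = 5*27 - 3 = 135 - 3 = 132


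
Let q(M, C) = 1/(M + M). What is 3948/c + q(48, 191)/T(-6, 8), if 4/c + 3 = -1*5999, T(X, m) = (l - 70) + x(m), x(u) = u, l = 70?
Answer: -4549612031/768 ≈ -5.9240e+6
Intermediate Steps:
T(X, m) = m (T(X, m) = (70 - 70) + m = 0 + m = m)
c = -2/3001 (c = 4/(-3 - 1*5999) = 4/(-3 - 5999) = 4/(-6002) = 4*(-1/6002) = -2/3001 ≈ -0.00066644)
q(M, C) = 1/(2*M)
3948/c + q(48, 191)/T(-6, 8) = 3948/(-2/3001) + ((1/2)/48)/8 = 3948*(-3001/2) + ((1/2)*(1/48))*(1/8) = -5923974 + (1/96)*(1/8) = -5923974 + 1/768 = -4549612031/768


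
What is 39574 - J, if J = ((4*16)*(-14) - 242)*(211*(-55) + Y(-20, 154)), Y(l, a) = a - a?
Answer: -13166916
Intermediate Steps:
Y(l, a) = 0
J = 13206490 (J = ((4*16)*(-14) - 242)*(211*(-55) + 0) = (64*(-14) - 242)*(-11605 + 0) = (-896 - 242)*(-11605) = -1138*(-11605) = 13206490)
39574 - J = 39574 - 1*13206490 = 39574 - 13206490 = -13166916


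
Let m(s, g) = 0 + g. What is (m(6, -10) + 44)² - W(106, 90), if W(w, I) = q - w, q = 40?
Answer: 1222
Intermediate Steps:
m(s, g) = g
W(w, I) = 40 - w
(m(6, -10) + 44)² - W(106, 90) = (-10 + 44)² - (40 - 1*106) = 34² - (40 - 106) = 1156 - 1*(-66) = 1156 + 66 = 1222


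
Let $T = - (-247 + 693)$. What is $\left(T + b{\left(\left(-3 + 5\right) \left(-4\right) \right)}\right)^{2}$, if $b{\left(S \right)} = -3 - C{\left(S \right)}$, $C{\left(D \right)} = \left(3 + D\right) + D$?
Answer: $190096$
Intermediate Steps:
$C{\left(D \right)} = 3 + 2 D$
$b{\left(S \right)} = -6 - 2 S$ ($b{\left(S \right)} = -3 - \left(3 + 2 S\right) = -6 - 2 S$)
$T = -446$ ($T = \left(-1\right) 446 = -446$)
$\left(T + b{\left(\left(-3 + 5\right) \left(-4\right) \right)}\right)^{2} = \left(-446 - \left(6 + 2 \left(-3 + 5\right) \left(-4\right)\right)\right)^{2} = \left(-446 - \left(6 + 2 \cdot 2 \left(-4\right)\right)\right)^{2} = \left(-446 - -10\right)^{2} = \left(-446 + \left(-6 + 16\right)\right)^{2} = \left(-446 + 10\right)^{2} = \left(-436\right)^{2} = 190096$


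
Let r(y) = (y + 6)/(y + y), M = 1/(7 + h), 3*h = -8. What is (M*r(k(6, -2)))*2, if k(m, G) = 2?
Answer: 12/13 ≈ 0.92308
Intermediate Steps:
h = -8/3 (h = (1/3)*(-8) = -8/3 ≈ -2.6667)
M = 3/13 (M = 1/(7 - 8/3) = 1/(13/3) = 3/13 ≈ 0.23077)
r(y) = (6 + y)/(2*y) (r(y) = (6 + y)/((2*y)) = (6 + y)*(1/(2*y)) = (6 + y)/(2*y))
(M*r(k(6, -2)))*2 = (3*((1/2)*(6 + 2)/2)/13)*2 = (3*((1/2)*(1/2)*8)/13)*2 = ((3/13)*2)*2 = (6/13)*2 = 12/13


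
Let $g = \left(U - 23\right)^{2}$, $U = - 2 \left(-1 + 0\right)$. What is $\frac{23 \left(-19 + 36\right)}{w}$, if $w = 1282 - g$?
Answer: $\frac{391}{841} \approx 0.46492$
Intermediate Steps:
$U = 2$ ($U = \left(-2\right) \left(-1\right) = 2$)
$g = 441$ ($g = \left(2 - 23\right)^{2} = \left(-21\right)^{2} = 441$)
$w = 841$ ($w = 1282 - 441 = 841$)
$\frac{23 \left(-19 + 36\right)}{w} = \frac{23 \left(-19 + 36\right)}{841} = 23 \cdot 17 \cdot \frac{1}{841} = 391 \cdot \frac{1}{841} = \frac{391}{841}$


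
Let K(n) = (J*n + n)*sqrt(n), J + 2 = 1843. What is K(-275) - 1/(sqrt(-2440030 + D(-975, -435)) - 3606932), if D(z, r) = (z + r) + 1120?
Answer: (I + 9135457023000*sqrt(11) - 20262000*I*sqrt(419430))/(4*(2*sqrt(38130) + 901733*I)) ≈ 9.5367e-7 - 8.4002e+6*I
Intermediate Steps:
J = 1841 (J = -2 + 1843 = 1841)
D(z, r) = 1120 + r + z (D(z, r) = (r + z) + 1120 = 1120 + r + z)
K(n) = 1842*n**(3/2) (K(n) = (1841*n + n)*sqrt(n) = (1842*n)*sqrt(n) = 1842*n**(3/2))
K(-275) - 1/(sqrt(-2440030 + D(-975, -435)) - 3606932) = 1842*(-275)**(3/2) - 1/(sqrt(-2440030 + (1120 - 435 - 975)) - 3606932) = 1842*(-1375*I*sqrt(11)) - 1/(sqrt(-2440030 - 290) - 3606932) = -2532750*I*sqrt(11) - 1/(sqrt(-2440320) - 3606932) = -2532750*I*sqrt(11) - 1/(8*I*sqrt(38130) - 3606932) = -2532750*I*sqrt(11) - 1/(-3606932 + 8*I*sqrt(38130)) = -1/(-3606932 + 8*I*sqrt(38130)) - 2532750*I*sqrt(11)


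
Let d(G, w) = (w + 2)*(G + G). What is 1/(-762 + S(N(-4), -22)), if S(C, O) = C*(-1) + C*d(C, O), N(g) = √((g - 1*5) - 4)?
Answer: I/(√13 - 242*I) ≈ -0.0041313 + 6.1552e-5*I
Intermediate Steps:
d(G, w) = 2*G*(2 + w) (d(G, w) = (2 + w)*(2*G) = 2*G*(2 + w))
N(g) = √(-9 + g) (N(g) = √((g - 5) - 4) = √((-5 + g) - 4) = √(-9 + g))
S(C, O) = -C + 2*C²*(2 + O) (S(C, O) = C*(-1) + C*(2*C*(2 + O)) = -C + 2*C²*(2 + O))
1/(-762 + S(N(-4), -22)) = 1/(-762 + √(-9 - 4)*(-1 + 2*√(-9 - 4)*(2 - 22))) = 1/(-762 + √(-13)*(-1 + 2*√(-13)*(-20))) = 1/(-762 + (I*√13)*(-1 + 2*(I*√13)*(-20))) = 1/(-762 + (I*√13)*(-1 - 40*I*√13)) = 1/(-762 + I*√13*(-1 - 40*I*√13))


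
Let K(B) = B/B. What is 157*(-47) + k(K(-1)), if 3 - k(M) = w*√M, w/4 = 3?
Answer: -7388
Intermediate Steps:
w = 12 (w = 4*3 = 12)
K(B) = 1
k(M) = 3 - 12*√M
157*(-47) + k(K(-1)) = 157*(-47) + (3 - 12*√1) = -7379 + (3 - 12*1) = -7379 + (3 - 12) = -7379 - 9 = -7388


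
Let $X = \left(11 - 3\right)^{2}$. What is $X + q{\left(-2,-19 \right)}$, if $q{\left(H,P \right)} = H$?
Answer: $62$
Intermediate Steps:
$X = 64$ ($X = 8^{2} = 64$)
$X + q{\left(-2,-19 \right)} = 64 - 2 = 62$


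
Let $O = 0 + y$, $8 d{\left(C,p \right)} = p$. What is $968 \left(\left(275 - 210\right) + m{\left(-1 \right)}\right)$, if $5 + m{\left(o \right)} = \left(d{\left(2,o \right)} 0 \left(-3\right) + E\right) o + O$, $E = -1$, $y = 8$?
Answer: $66792$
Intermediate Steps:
$d{\left(C,p \right)} = \frac{p}{8}$
$O = 8$ ($O = 0 + 8 = 8$)
$m{\left(o \right)} = 3 - o$ ($m{\left(o \right)} = -5 + \left(\left(\frac{o}{8} \cdot 0 \left(-3\right) - 1\right) o + 8\right) = -5 + \left(\left(\frac{o}{8} \cdot 0 - 1\right) o + 8\right) = -5 + \left(\left(0 - 1\right) o + 8\right) = -5 - \left(-8 + o\right) = 3 - o$)
$968 \left(\left(275 - 210\right) + m{\left(-1 \right)}\right) = 968 \left(\left(275 - 210\right) + \left(3 - -1\right)\right) = 968 \left(65 + \left(3 + 1\right)\right) = 968 \left(65 + 4\right) = 968 \cdot 69 = 66792$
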